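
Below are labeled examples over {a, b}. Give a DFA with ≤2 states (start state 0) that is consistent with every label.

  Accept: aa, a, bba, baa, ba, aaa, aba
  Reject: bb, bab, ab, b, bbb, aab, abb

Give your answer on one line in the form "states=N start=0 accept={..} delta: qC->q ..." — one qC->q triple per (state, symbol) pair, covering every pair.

states=2 start=0 accept={0} delta: 0a->0 0b->1 1a->0 1b->1

Grow the machine one transition at a time. Run the examples from 0; the earliest place one falls off (shortest prefix, ties alphabetical) gets sent to the lowest-numbered state that keeps every Accept/Reject pair distinguishable — a pair clashes when both reach the same state with identical unread suffix — and to a fresh state only if none does.
a: 0a undefined. 0a->0: ok.
b: 0b undefined. 0b->0: no, aa/bb meet in 0. Open state 1: 0b->1.
ba: 1a undefined. 1a->0: ok.
bb: 1b undefined. 1b->0: no, aa/bb meet in 0. 1b->1: ok.
All examples now run through 2 states with every (state, symbol) defined. Accept strings end in {0}, Reject strings end in {1}; accept={0}.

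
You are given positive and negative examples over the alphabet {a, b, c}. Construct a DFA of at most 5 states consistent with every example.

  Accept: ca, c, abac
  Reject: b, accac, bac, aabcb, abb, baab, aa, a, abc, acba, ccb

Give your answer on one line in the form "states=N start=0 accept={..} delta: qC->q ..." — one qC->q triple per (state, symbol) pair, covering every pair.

Fold the examples into a partial DFA from state 0: repeatedly fix the first undefined (state, symbol) met by the shortest-then-alphabetical prefix, trying targets in increasing order and rejecting any under which an Accept and a Reject string meet in one state with the same remainder; add a state when all current targets are rejected. Accepting states are where Accept strings end.
a: 0a undefined. 0a->0: no, abac/bac meet in 0 with "bac" left. Open state 1: 0a->1.
b: 0b undefined. 0b->0: ok.
c: 0c undefined. 0c->0: no, ca/a meet in 1. 0c->1: no, ca/aa meet in 1 with "a" left. Open state 2: 0c->2.
aa: 1a undefined. 1a->0: ok.
ab: 1b undefined. 1b->0: no, c/abc meet in 2. 1b->1: ok.
ac: 1c undefined. 1c->0: ok.
ca: 2a undefined. 2a->0: no, ca/b meet in 0. 2a->1: no, ca/abb meet in 1. 2a->2: ok.
cc: 2c undefined. 2c->0: ok.
aabcb: 2b undefined. 2b->0: ok.
All examples now run through 3 states with every (state, symbol) defined. Accept strings end in {2}, Reject strings end in {0,1}; accept={2}.

states=3 start=0 accept={2} delta: 0a->1 0b->0 0c->2 1a->0 1b->1 1c->0 2a->2 2b->0 2c->0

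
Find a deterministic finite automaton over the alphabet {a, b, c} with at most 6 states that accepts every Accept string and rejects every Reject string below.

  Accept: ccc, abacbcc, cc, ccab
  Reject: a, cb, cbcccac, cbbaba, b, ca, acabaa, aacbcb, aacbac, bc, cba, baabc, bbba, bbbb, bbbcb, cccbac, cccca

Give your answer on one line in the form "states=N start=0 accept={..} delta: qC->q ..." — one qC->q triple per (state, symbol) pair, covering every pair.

Fold the examples into a partial DFA from state 0: repeatedly fix the first undefined (state, symbol) met by the shortest-then-alphabetical prefix, trying targets in increasing order and rejecting any under which an Accept and a Reject string meet in one state with the same remainder; add a state when all current targets are rejected. Accepting states are where Accept strings end.
a: 0a undefined. 0a->0: ok.
b: 0b undefined. 0b->0: ok.
c: 0c undefined. 0c->0: no, ccc/a meet in 0. Open state 1: 0c->1.
ca: 1a undefined. 1a->0: ok.
cb: 1b undefined. 1b->0: ok.
cc: 1c undefined. 1c->0: no, ccc/cbcccac meet in 1. 1c->1: no, ccc/cbcccac meet in 1. Open state 2: 1c->2.
cca: 2a undefined. 2a->0: no, ccab/a meet in 0. 2a->1: no, ccab/a meet in 0. 2a->2: ok.
ccc: 2c undefined. 2c->0: no, ccc/a meet in 0. 2c->1: no, ccc/cbcccac meet in 1. 2c->2: no, ccc/cbcccac meet in 2. Open state 3: 2c->3.
ccab: 2b undefined. 2b->0: no, ccab/a meet in 0. 2b->1: no, ccab/aacbac meet in 1. 2b->2: ok.
cccb: 3b undefined. 3b->0: ok.
cccc: 3c undefined. 3c->0: ok.
cbccca: 3a undefined. 3a->0: ok.
All examples now run through 4 states with every (state, symbol) defined. Accept strings end in {2,3}, Reject strings end in {0,1}; accept={2,3}.

states=4 start=0 accept={2,3} delta: 0a->0 0b->0 0c->1 1a->0 1b->0 1c->2 2a->2 2b->2 2c->3 3a->0 3b->0 3c->0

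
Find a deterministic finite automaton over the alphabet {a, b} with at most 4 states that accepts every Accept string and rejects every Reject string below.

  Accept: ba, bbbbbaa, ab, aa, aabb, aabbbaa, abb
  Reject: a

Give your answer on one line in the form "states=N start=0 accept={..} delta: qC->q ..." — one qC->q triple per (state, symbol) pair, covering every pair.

states=3 start=0 accept={0,2} delta: 0a->1 0b->1 1a->0 1b->2 2a->1 2b->0

Fold the examples into a partial DFA from state 0: repeatedly fix the first undefined (state, symbol) met by the shortest-then-alphabetical prefix, trying targets in increasing order and rejecting any under which an Accept and a Reject string meet in one state with the same remainder; add a state when all current targets are rejected. Accepting states are where Accept strings end.
a: 0a undefined. 0a->0: no, aa/a meet in 0. Open state 1: 0a->1.
b: 0b undefined. 0b->0: no, ba/a meet in 1. 0b->1: ok.
aa: 1a undefined. 1a->0: ok.
ab: 1b undefined. 1b->0: no, bbbbbaa/a meet in 1. 1b->1: no, bbbbbaa/a meet in 1. Open state 2: 1b->2.
abb: 2b undefined. 2b->0: ok.
bbbbba: 2a undefined. 2a->0: no, bbbbbaa/a meet in 1. 2a->1: ok.
All examples now run through 3 states with every (state, symbol) defined. Accept strings end in {0,2}, Reject strings end in {1}; accept={0,2}.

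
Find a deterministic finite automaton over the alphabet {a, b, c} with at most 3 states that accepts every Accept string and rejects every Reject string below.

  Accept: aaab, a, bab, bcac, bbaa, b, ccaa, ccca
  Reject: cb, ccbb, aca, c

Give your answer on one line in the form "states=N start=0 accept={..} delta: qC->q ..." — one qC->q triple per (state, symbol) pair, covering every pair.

Grow the machine one transition at a time. Run the examples from 0; the earliest place one falls off (shortest prefix, ties alphabetical) gets sent to the lowest-numbered state that keeps every Accept/Reject pair distinguishable — a pair clashes when both reach the same state with identical unread suffix — and to a fresh state only if none does.
a: 0a undefined. 0a->0: ok.
b: 0b undefined. 0b->0: ok.
c: 0c undefined. 0c->0: no, aaab/cb meet in 0. Open state 1: 0c->1.
cb: 1b undefined. 1b->0: no, aaab/cb meet in 0. 1b->1: ok.
cc: 1c undefined. 1c->0: no, aaab/ccbb meet in 0. 1c->1: no, ccca/aca meet in 1 with "a" left. Open state 2: 1c->2.
aca: 1a undefined. 1a->0: no, aaab/aca meet in 0. 1a->1: ok.
cca: 2a undefined. 2a->0: ok.
ccb: 2b undefined. 2b->0: no, aaab/ccbb meet in 0. 2b->1: ok.
ccc: 2c undefined. 2c->0: ok.
All examples now run through 3 states with every (state, symbol) defined. Accept strings end in {0,2}, Reject strings end in {1}; accept={0,2}.

states=3 start=0 accept={0,2} delta: 0a->0 0b->0 0c->1 1a->1 1b->1 1c->2 2a->0 2b->1 2c->0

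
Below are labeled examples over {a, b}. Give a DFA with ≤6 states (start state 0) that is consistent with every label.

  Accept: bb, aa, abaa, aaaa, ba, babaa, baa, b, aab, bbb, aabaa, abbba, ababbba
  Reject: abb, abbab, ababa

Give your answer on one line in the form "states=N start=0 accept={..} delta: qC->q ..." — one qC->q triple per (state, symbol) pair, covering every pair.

Grow the machine one transition at a time. Run the examples from 0; the earliest place one falls off (shortest prefix, ties alphabetical) gets sent to the lowest-numbered state that keeps every Accept/Reject pair distinguishable — a pair clashes when both reach the same state with identical unread suffix — and to a fresh state only if none does.
a: 0a undefined. 0a->0: no, bb/abb meet in 0 with "bb" left. Open state 1: 0a->1.
b: 0b undefined. 0b->0: ok.
aa: 1a undefined. 1a->0: ok.
ab: 1b undefined. 1b->0: no, bb/abb meet in 0. 1b->1: no, bb/abbab meet in 0. Open state 2: 1b->2.
aba: 2a undefined. 2a->0: no, abaa/ababa meet in 1. 2a->1: no, ba/ababa meet in 1. 2a->2: ok.
abb: 2b undefined. 2b->0: no, bb/abb meet in 0. 2b->1: no, bb/abbab meet in 0. 2b->2: no, abaa/abb meet in 2. Open state 3: 2b->3.
abba: 3a undefined. 3a->0: no, bb/abbab meet in 0. 3a->1: no, abaa/abbab meet in 2. 3a->2: no, abaa/ababa meet in 2. 3a->3: ok.
abbb: 3b undefined. 3b->0: no, bb/abbab meet in 0. 3b->1: no, ba/abbab meet in 1. 3b->2: no, abaa/abbab meet in 2. 3b->3: no, abbba/abb meet in 3. Open state 4: 3b->4.
abbba: 4a undefined. 4a->0: ok.
ababbb: 4b undefined. 4b->0: ok.
All examples now run through 5 states with every (state, symbol) defined. Accept strings end in {0,1,2}, Reject strings end in {3,4}; accept={0,1,2}.

states=5 start=0 accept={0,1,2} delta: 0a->1 0b->0 1a->0 1b->2 2a->2 2b->3 3a->3 3b->4 4a->0 4b->0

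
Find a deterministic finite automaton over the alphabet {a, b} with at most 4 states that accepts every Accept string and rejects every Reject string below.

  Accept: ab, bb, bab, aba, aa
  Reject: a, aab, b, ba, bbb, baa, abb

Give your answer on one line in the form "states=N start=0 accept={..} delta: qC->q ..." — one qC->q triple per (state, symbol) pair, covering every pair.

Grow the machine one transition at a time. Run the examples from 0; the earliest place one falls off (shortest prefix, ties alphabetical) gets sent to the lowest-numbered state that keeps every Accept/Reject pair distinguishable — a pair clashes when both reach the same state with identical unread suffix — and to a fresh state only if none does.
a: 0a undefined. 0a->0: no, ab/aab meet in 0 with "b" left. Open state 1: 0a->1.
b: 0b undefined. 0b->0: no, bb/b meet in 0. 0b->1: no, bab/aab meet in 1 with "ab" left. Open state 2: 0b->2.
aa: 1a undefined. 1a->0: ok.
ab: 1b undefined. 1b->0: no, aba/a meet in 1. 1b->1: no, ab/a meet in 1. 1b->2: no, ab/aab meet in 2. Open state 3: 1b->3.
ba: 2a undefined. 2a->0: no, bab/aab meet in 2. 2a->1: no, aa/baa meet in 0. 2a->2: ok.
bb: 2b undefined. 2b->0: ok.
aba: 3a undefined. 3a->0: ok.
abb: 3b undefined. 3b->0: no, bb/abb meet in 0. 3b->1: ok.
All examples now run through 4 states with every (state, symbol) defined. Accept strings end in {0,3}, Reject strings end in {1,2}; accept={0,3}.

states=4 start=0 accept={0,3} delta: 0a->1 0b->2 1a->0 1b->3 2a->2 2b->0 3a->0 3b->1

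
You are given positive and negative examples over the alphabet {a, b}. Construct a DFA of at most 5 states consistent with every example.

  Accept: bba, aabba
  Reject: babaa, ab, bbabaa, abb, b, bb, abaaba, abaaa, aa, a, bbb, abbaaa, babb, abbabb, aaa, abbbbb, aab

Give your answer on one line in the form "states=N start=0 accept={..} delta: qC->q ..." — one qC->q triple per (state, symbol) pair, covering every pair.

states=4 start=0 accept={3} delta: 0a->0 0b->1 1a->0 1b->2 2a->3 2b->0 3a->0 3b->0

Grow the machine one transition at a time. Run the examples from 0; the earliest place one falls off (shortest prefix, ties alphabetical) gets sent to the lowest-numbered state that keeps every Accept/Reject pair distinguishable — a pair clashes when both reach the same state with identical unread suffix — and to a fresh state only if none does.
a: 0a undefined. 0a->0: ok.
b: 0b undefined. 0b->0: no, bba/babaa meet in 0. Open state 1: 0b->1.
ba: 1a undefined. 1a->0: ok.
bb: 1b undefined. 1b->0: no, bba/babaa meet in 0. 1b->1: no, bba/babaa meet in 0. Open state 2: 1b->2.
bba: 2a undefined. 2a->0: no, bba/babaa meet in 0. 2a->1: no, bba/ab meet in 1. 2a->2: no, bba/abb meet in 2. Open state 3: 2a->3.
bbb: 2b undefined. 2b->0: ok.
bbab: 3b undefined. 3b->0: ok.
abbaa: 3a undefined. 3a->0: ok.
All examples now run through 4 states with every (state, symbol) defined. Accept strings end in {3}, Reject strings end in {0,1,2}; accept={3}.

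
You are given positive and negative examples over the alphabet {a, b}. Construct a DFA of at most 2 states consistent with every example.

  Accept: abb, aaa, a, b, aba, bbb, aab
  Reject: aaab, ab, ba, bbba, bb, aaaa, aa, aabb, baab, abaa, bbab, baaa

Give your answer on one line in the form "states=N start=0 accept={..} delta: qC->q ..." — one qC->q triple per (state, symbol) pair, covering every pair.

Grow the machine one transition at a time. Run the examples from 0; the earliest place one falls off (shortest prefix, ties alphabetical) gets sent to the lowest-numbered state that keeps every Accept/Reject pair distinguishable — a pair clashes when both reach the same state with identical unread suffix — and to a fresh state only if none does.
a: 0a undefined. 0a->0: no, abb/bb meet in 0 with "bb" left. Open state 1: 0a->1.
b: 0b undefined. 0b->0: no, aaa/baaa meet in 1 with "aa" left. 0b->1: ok.
aa: 1a undefined. 1a->0: ok.
ab: 1b undefined. 1b->0: ok.
All examples now run through 2 states with every (state, symbol) defined. Accept strings end in {1}, Reject strings end in {0}; accept={1}.

states=2 start=0 accept={1} delta: 0a->1 0b->1 1a->0 1b->0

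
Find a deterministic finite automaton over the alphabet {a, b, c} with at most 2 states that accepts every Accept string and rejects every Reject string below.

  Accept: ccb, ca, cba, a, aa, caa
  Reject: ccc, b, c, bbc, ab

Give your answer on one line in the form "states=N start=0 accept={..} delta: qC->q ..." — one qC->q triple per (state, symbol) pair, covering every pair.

states=2 start=0 accept={0} delta: 0a->0 0b->1 0c->1 1a->0 1b->0 1c->1

Grow the machine one transition at a time. Run the examples from 0; the earliest place one falls off (shortest prefix, ties alphabetical) gets sent to the lowest-numbered state that keeps every Accept/Reject pair distinguishable — a pair clashes when both reach the same state with identical unread suffix — and to a fresh state only if none does.
a: 0a undefined. 0a->0: ok.
b: 0b undefined. 0b->0: no, a/b meet in 0. Open state 1: 0b->1.
c: 0c undefined. 0c->0: no, ccb/b meet in 1. 0c->1: ok.
bb: 1b undefined. 1b->0: ok.
ca: 1a undefined. 1a->0: ok.
cc: 1c undefined. 1c->0: no, ccb/ccc meet in 1. 1c->1: ok.
All examples now run through 2 states with every (state, symbol) defined. Accept strings end in {0}, Reject strings end in {1}; accept={0}.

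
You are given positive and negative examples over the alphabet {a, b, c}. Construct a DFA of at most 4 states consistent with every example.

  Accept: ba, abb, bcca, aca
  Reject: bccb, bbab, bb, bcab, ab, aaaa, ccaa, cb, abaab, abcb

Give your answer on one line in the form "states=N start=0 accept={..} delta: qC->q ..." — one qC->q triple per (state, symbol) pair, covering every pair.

Fold the examples into a partial DFA from state 0: repeatedly fix the first undefined (state, symbol) met by the shortest-then-alphabetical prefix, trying targets in increasing order and rejecting any under which an Accept and a Reject string meet in one state with the same remainder; add a state when all current targets are rejected. Accepting states are where Accept strings end.
a: 0a undefined. 0a->0: no, abb/bb meet in 0 with "bb" left. Open state 1: 0a->1.
b: 0b undefined. 0b->0: ok.
c: 0c undefined. 0c->0: ok.
aa: 1a undefined. 1a->0: ok.
ab: 1b undefined. 1b->0: no, abb/bccb meet in 0. 1b->1: no, ba/bbab meet in 1. Open state 2: 1b->2.
ac: 1c undefined. 1c->0: ok.
aba: 2a undefined. 2a->0: ok.
abb: 2b undefined. 2b->0: no, abb/bccb meet in 0. 2b->1: ok.
abc: 2c undefined. 2c->0: ok.
All examples now run through 3 states with every (state, symbol) defined. Accept strings end in {1}, Reject strings end in {0,2}; accept={1}.

states=3 start=0 accept={1} delta: 0a->1 0b->0 0c->0 1a->0 1b->2 1c->0 2a->0 2b->1 2c->0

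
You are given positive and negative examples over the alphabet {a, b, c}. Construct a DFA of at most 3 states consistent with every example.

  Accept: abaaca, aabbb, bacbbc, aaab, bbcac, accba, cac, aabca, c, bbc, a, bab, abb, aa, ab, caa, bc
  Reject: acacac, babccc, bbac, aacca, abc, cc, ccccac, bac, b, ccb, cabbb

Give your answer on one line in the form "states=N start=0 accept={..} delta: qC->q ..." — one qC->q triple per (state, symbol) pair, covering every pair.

states=3 start=0 accept={1,2} delta: 0a->1 0b->0 0c->2 1a->1 1b->1 1c->0 2a->0 2b->0 2c->0

Fold the examples into a partial DFA from state 0: repeatedly fix the first undefined (state, symbol) met by the shortest-then-alphabetical prefix, trying targets in increasing order and rejecting any under which an Accept and a Reject string meet in one state with the same remainder; add a state when all current targets are rejected. Accepting states are where Accept strings end.
a: 0a undefined. 0a->0: no, aaab/b meet in 0 with "b" left. Open state 1: 0a->1.
b: 0b undefined. 0b->0: ok.
c: 0c undefined. 0c->0: no, bbcac/bbac meet in 1 with "c" left. 0c->1: no, aabbb/cabbb meet in 1 with "abbb" left. Open state 2: 0c->2.
aa: 1a undefined. 1a->0: no, aabbb/b meet in 0. 1a->1: ok.
ab: 1b undefined. 1b->0: no, aabbb/b meet in 0. 1b->1: ok.
ac: 1c undefined. 1c->0: ok.
ca: 2a undefined. 2a->0: ok.
cc: 2c undefined. 2c->0: ok.
accb: 2b undefined. 2b->0: ok.
All examples now run through 3 states with every (state, symbol) defined. Accept strings end in {1,2}, Reject strings end in {0}; accept={1,2}.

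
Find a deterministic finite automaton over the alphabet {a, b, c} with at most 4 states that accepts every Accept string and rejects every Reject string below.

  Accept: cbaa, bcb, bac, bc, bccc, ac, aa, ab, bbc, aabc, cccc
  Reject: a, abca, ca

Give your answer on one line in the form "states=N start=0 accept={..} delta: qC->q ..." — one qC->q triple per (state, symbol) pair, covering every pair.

states=2 start=0 accept={0} delta: 0a->1 0b->0 0c->0 1a->0 1b->0 1c->0

Grow the machine one transition at a time. Run the examples from 0; the earliest place one falls off (shortest prefix, ties alphabetical) gets sent to the lowest-numbered state that keeps every Accept/Reject pair distinguishable — a pair clashes when both reach the same state with identical unread suffix — and to a fresh state only if none does.
a: 0a undefined. 0a->0: no, aa/a meet in 0. Open state 1: 0a->1.
b: 0b undefined. 0b->0: ok.
c: 0c undefined. 0c->0: ok.
aa: 1a undefined. 1a->0: ok.
ab: 1b undefined. 1b->0: ok.
ac: 1c undefined. 1c->0: ok.
All examples now run through 2 states with every (state, symbol) defined. Accept strings end in {0}, Reject strings end in {1}; accept={0}.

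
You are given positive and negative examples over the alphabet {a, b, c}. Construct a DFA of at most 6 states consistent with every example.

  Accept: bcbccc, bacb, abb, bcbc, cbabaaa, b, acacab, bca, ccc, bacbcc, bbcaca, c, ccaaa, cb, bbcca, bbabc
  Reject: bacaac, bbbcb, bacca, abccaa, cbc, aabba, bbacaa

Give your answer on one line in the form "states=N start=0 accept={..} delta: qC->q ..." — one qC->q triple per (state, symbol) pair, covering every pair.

states=5 start=0 accept={0,1,2} delta: 0a->0 0b->1 0c->0 1a->1 1b->2 1c->3 2a->3 2b->2 2c->4 3a->1 3b->0 3c->4 4a->4 4b->3 4c->0

Grow the machine one transition at a time. Run the examples from 0; the earliest place one falls off (shortest prefix, ties alphabetical) gets sent to the lowest-numbered state that keeps every Accept/Reject pair distinguishable — a pair clashes when both reach the same state with identical unread suffix — and to a fresh state only if none does.
a: 0a undefined. 0a->0: ok.
b: 0b undefined. 0b->0: no, bacb/bbbcb meet in 0 with "cb" left. Open state 1: 0b->1.
c: 0c undefined. 0c->0: ok.
ba: 1a undefined. 1a->0: no, cbabaaa/bacaac meet in 0. 1a->1: ok.
bb: 1b undefined. 1b->0: no, bacb/bbbcb meet in 1 with "cb" left. 1b->1: no, bacb/bbbcb meet in 1 with "cb" left. Open state 2: 1b->2.
bc: 1c undefined. 1c->0: no, bcbccc/bacaac meet in 0. 1c->1: no, b/bacaac meet in 1. 1c->2: no, abb/cbc meet in 2. Open state 3: 1c->3.
bba: 2a undefined. 2a->0: no, cbabaaa/aabba meet in 0. 2a->1: no, cbabaaa/aabba meet in 1. 2a->2: no, abb/aabba meet in 2. 2a->3: ok.
bbb: 2b undefined. 2b->0: no, b/bbbcb meet in 1. 2b->1: no, bacb/bbbcb meet in 3 with "b" left. 2b->2: ok.
bbc: 2c undefined. 2c->0: no, b/bbbcb meet in 1. 2c->1: no, abb/bbbcb meet in 2. 2c->2: no, abb/bbbcb meet in 2. 2c->3: no, bacb/bbbcb meet in 3 with "b" left. Open state 4: 2c->4.
bca: 3a undefined. 3a->0: no, cbabaaa/bacaac meet in 0. 3a->1: ok.
bcb: 3b undefined. 3b->0: ok.
abcc: 3c undefined. 3c->0: no, bcbccc/bacca meet in 0. 3c->1: no, cbabaaa/bacca meet in 1. 3c->2: no, cbabaaa/abccaa meet in 1. 3c->3: no, cbabaaa/bacca meet in 1. 3c->4: ok.
bbca: 4a undefined. 4a->0: no, bcbccc/bacca meet in 0. 4a->1: no, cbabaaa/bacca meet in 1. 4a->2: no, abb/bacca meet in 2. 4a->3: no, cbabaaa/abccaa meet in 1. 4a->4: ok.
bbcc: 4c undefined. 4c->0: ok.
bbbcb: 4b undefined. 4b->0: no, bcbccc/bbbcb meet in 0. 4b->1: no, cbabaaa/bbbcb meet in 1. 4b->2: no, abb/bbbcb meet in 2. 4b->3: ok.
All examples now run through 5 states with every (state, symbol) defined. Accept strings end in {0,1,2}, Reject strings end in {3,4}; accept={0,1,2}.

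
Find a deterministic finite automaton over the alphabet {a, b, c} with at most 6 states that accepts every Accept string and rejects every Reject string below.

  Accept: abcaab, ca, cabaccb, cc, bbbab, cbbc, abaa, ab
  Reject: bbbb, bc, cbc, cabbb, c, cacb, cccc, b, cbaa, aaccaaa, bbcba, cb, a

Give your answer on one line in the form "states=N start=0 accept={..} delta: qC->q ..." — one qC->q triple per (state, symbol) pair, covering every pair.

states=5 start=0 accept={3,4} delta: 0a->1 0b->0 0c->2 1a->0 1b->3 1c->1 2a->3 2b->1 2c->3 3a->2 3b->0 3c->4 4a->0 4b->0 4c->0

Fold the examples into a partial DFA from state 0: repeatedly fix the first undefined (state, symbol) met by the shortest-then-alphabetical prefix, trying targets in increasing order and rejecting any under which an Accept and a Reject string meet in one state with the same remainder; add a state when all current targets are rejected. Accepting states are where Accept strings end.
a: 0a undefined. 0a->0: no, ab/b meet in 0 with "b" left. Open state 1: 0a->1.
b: 0b undefined. 0b->0: ok.
c: 0c undefined. 0c->0: no, ca/bbcba meet in 1. 0c->1: no, bbbab/cb meet in 1 with "b" left. Open state 2: 0c->2.
aa: 1a undefined. 1a->0: ok.
ab: 1b undefined. 1b->0: no, bbbab/bbbb meet in 0. 1b->1: no, bbbab/a meet in 1. 1b->2: no, bbbab/bc meet in 2. Open state 3: 1b->3.
ca: 2a undefined. 2a->0: no, ca/bbbb meet in 0. 2a->1: no, ca/a meet in 1. 2a->2: no, ca/bc meet in 2. 2a->3: ok.
cb: 2b undefined. 2b->0: no, cbbc/bc meet in 2. 2b->1: ok.
cc: 2c undefined. 2c->0: no, cc/bbbb meet in 0. 2c->1: no, cc/cbaa meet in 1. 2c->2: no, cc/bc meet in 2. 2c->3: ok.
aba: 3a undefined. 3a->0: no, abaa/cbaa meet in 1. 3a->1: no, abaa/bbbb meet in 0. 3a->2: ok.
abc: 3c undefined. 3c->0: no, abcaab/bbbb meet in 0. 3c->1: no, abcaab/cacb meet in 3. 3c->2: no, abcaab/cacb meet in 1. 3c->3: no, abcaab/cacb meet in 3 with "b" left. Open state 4: 3c->4.
cab: 3b undefined. 3b->0: ok.
cbc: 1c undefined. 1c->0: no, cabaccb/cbaa meet in 1. 1c->1: ok.
abca: 4a undefined. 4a->0: ok.
cacb: 4b undefined. 4b->0: ok.
cccc: 4c undefined. 4c->0: ok.
All examples now run through 5 states with every (state, symbol) defined. Accept strings end in {3,4}, Reject strings end in {0,1,2}; accept={3,4}.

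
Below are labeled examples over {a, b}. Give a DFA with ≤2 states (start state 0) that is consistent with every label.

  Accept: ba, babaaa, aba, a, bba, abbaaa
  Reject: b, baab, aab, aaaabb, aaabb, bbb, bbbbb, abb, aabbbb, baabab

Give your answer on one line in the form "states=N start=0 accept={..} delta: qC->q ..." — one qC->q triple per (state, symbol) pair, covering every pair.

states=2 start=0 accept={0} delta: 0a->0 0b->1 1a->0 1b->1

Grow the machine one transition at a time. Run the examples from 0; the earliest place one falls off (shortest prefix, ties alphabetical) gets sent to the lowest-numbered state that keeps every Accept/Reject pair distinguishable — a pair clashes when both reach the same state with identical unread suffix — and to a fresh state only if none does.
a: 0a undefined. 0a->0: ok.
b: 0b undefined. 0b->0: no, ba/b meet in 0. Open state 1: 0b->1.
ba: 1a undefined. 1a->0: ok.
bb: 1b undefined. 1b->0: no, ba/aaaabb meet in 0. 1b->1: ok.
All examples now run through 2 states with every (state, symbol) defined. Accept strings end in {0}, Reject strings end in {1}; accept={0}.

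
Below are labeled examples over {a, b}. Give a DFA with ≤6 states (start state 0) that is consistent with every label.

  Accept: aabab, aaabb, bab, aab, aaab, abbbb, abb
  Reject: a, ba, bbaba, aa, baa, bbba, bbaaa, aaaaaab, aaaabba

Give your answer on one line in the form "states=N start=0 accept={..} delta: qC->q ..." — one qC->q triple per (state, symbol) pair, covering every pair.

Fold the examples into a partial DFA from state 0: repeatedly fix the first undefined (state, symbol) met by the shortest-then-alphabetical prefix, trying targets in increasing order and rejecting any under which an Accept and a Reject string meet in one state with the same remainder; add a state when all current targets are rejected. Accepting states are where Accept strings end.
a: 0a undefined. 0a->0: no, aab/aaaaaab meet in 0 with "b" left. Open state 1: 0a->1.
b: 0b undefined. 0b->0: ok.
aa: 1a undefined. 1a->0: no, aab/aa meet in 0. 1a->1: no, bab/aaaaaab meet in 1 with "b" left. Open state 2: 1a->2.
ab: 1b undefined. 1b->0: ok.
aaa: 2a undefined. 2a->0: no, aaabb/bbaaa meet in 0. 2a->1: no, aab/aaaaaab meet in 2 with "b" left. 2a->2: no, aab/aaaaaab meet in 2 with "b" left. Open state 3: 2a->3.
aab: 2b undefined. 2b->0: ok.
aaaa: 3a undefined. 3a->0: no, aabab/aaaaaab meet in 0. 3a->1: no, aaab/aaaaaab meet in 3 with "b" left. 3a->2: no, aabab/aaaaaab meet in 0. 3a->3: no, aaab/aaaaaab meet in 3 with "b" left. Open state 4: 3a->4.
aaab: 3b undefined. 3b->0: ok.
aaaaa: 4a undefined. 4a->0: no, aabab/aaaaaab meet in 0. 4a->1: no, aabab/aaaaaab meet in 0. 4a->2: no, aabab/aaaaaab meet in 0. 4a->3: ok.
aaaab: 4b undefined. 4b->0: no, aabab/aaaaaab meet in 0. 4b->1: ok.
All examples now run through 5 states with every (state, symbol) defined. Accept strings end in {0}, Reject strings end in {1,2,3}; accept={0}.

states=5 start=0 accept={0} delta: 0a->1 0b->0 1a->2 1b->0 2a->3 2b->0 3a->4 3b->0 4a->3 4b->1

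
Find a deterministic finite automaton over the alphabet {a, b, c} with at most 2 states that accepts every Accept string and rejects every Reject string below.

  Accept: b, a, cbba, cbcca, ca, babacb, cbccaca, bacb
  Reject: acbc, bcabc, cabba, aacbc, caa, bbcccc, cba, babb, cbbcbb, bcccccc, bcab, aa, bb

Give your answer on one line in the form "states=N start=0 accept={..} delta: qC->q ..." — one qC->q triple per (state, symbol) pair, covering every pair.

State merging on the prefix tree: take the shortest (then alphabetical) example prefix whose next move is undefined and point that move at state 0, else 1, else 2, ...; a target is out if some Accept/Reject pair would then sit in one state with the same input left (inseparable). If every existing state is out, open a new one.
a: 0a undefined. 0a->0: no, a/aa meet in 0. Open state 1: 0a->1.
b: 0b undefined. 0b->0: no, b/bb meet in 0. 0b->1: ok.
c: 0c undefined. 0c->0: ok.
aa: 1a undefined. 1a->0: ok.
ac: 1c undefined. 1c->0: ok.
bb: 1b undefined. 1b->0: ok.
All examples now run through 2 states with every (state, symbol) defined. Accept strings end in {1}, Reject strings end in {0}; accept={1}.

states=2 start=0 accept={1} delta: 0a->1 0b->1 0c->0 1a->0 1b->0 1c->0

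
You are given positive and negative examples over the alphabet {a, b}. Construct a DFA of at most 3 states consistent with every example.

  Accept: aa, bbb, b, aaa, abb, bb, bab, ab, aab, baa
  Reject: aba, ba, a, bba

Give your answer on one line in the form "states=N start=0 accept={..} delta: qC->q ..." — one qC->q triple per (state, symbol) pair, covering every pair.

Fold the examples into a partial DFA from state 0: repeatedly fix the first undefined (state, symbol) met by the shortest-then-alphabetical prefix, trying targets in increasing order and rejecting any under which an Accept and a Reject string meet in one state with the same remainder; add a state when all current targets are rejected. Accepting states are where Accept strings end.
a: 0a undefined. 0a->0: no, aa/a meet in 0. Open state 1: 0a->1.
b: 0b undefined. 0b->0: ok.
aa: 1a undefined. 1a->0: no, aaa/ba meet in 1. 1a->1: no, aa/ba meet in 1. Open state 2: 1a->2.
ab: 1b undefined. 1b->0: ok.
aaa: 2a undefined. 2a->0: ok.
aab: 2b undefined. 2b->0: ok.
All examples now run through 3 states with every (state, symbol) defined. Accept strings end in {0,2}, Reject strings end in {1}; accept={0,2}.

states=3 start=0 accept={0,2} delta: 0a->1 0b->0 1a->2 1b->0 2a->0 2b->0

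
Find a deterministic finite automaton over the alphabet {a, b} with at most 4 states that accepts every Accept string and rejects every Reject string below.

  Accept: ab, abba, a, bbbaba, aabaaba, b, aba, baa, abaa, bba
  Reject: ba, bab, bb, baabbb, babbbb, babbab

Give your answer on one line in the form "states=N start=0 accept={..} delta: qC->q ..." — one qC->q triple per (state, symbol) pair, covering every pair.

states=4 start=0 accept={0,1,2} delta: 0a->1 0b->2 1a->0 1b->1 2a->3 2b->3 3a->2 3b->3

Grow the machine one transition at a time. Run the examples from 0; the earliest place one falls off (shortest prefix, ties alphabetical) gets sent to the lowest-numbered state that keeps every Accept/Reject pair distinguishable — a pair clashes when both reach the same state with identical unread suffix — and to a fresh state only if none does.
a: 0a undefined. 0a->0: no, aba/ba meet in 0 with "ba" left. Open state 1: 0a->1.
b: 0b undefined. 0b->0: no, ab/bab meet in 1 with "b" left. 0b->1: no, ab/bb meet in 1 with "b" left. Open state 2: 0b->2.
aa: 1a undefined. 1a->0: ok.
ab: 1b undefined. 1b->0: no, abba/ba meet in 2 with "a" left. 1b->1: ok.
ba: 2a undefined. 2a->0: no, ab/baabbb meet in 1. 2a->1: no, ab/ba meet in 1. 2a->2: no, b/ba meet in 2. Open state 3: 2a->3.
bb: 2b undefined. 2b->0: no, abba/bb meet in 0. 2b->1: no, ab/bb meet in 1. 2b->2: no, b/bb meet in 2. 2b->3: ok.
baa: 3a undefined. 3a->0: no, aabaaba/ba meet in 3. 3a->1: no, ab/baabbb meet in 1. 3a->2: ok.
bab: 3b undefined. 3b->0: no, abba/bab meet in 0. 3b->1: no, ab/bab meet in 1. 3b->2: no, bbbaba/ba meet in 3. 3b->3: ok.
All examples now run through 4 states with every (state, symbol) defined. Accept strings end in {0,1,2}, Reject strings end in {3}; accept={0,1,2}.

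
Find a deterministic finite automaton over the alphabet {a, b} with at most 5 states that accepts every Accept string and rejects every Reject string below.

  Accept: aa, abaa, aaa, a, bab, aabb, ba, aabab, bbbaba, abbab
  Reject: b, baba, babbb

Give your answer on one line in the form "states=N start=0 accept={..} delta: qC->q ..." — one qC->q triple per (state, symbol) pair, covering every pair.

states=4 start=0 accept={0,2,3} delta: 0a->0 0b->1 1a->2 1b->2 2a->2 2b->3 3a->1 3b->0

State merging on the prefix tree: take the shortest (then alphabetical) example prefix whose next move is undefined and point that move at state 0, else 1, else 2, ...; a target is out if some Accept/Reject pair would then sit in one state with the same input left (inseparable). If every existing state is out, open a new one.
a: 0a undefined. 0a->0: ok.
b: 0b undefined. 0b->0: no, aa/b meet in 0. Open state 1: 0b->1.
ba: 1a undefined. 1a->0: no, aa/baba meet in 0. 1a->1: no, abaa/b meet in 1. Open state 2: 1a->2.
bb: 1b undefined. 1b->0: no, bbbaba/baba meet in 2 with "ba" left. 1b->1: no, aabb/b meet in 1. 1b->2: ok.
bab: 2b undefined. 2b->0: no, aa/baba meet in 0. 2b->1: no, bab/b meet in 1. 2b->2: no, abaa/baba meet in 2 with "a" left. Open state 3: 2b->3.
abaa: 2a undefined. 2a->0: no, abbab/b meet in 1. 2a->1: no, abaa/b meet in 1. 2a->2: ok.
baba: 3a undefined. 3a->0: no, aa/baba meet in 0. 3a->1: ok.
babb: 3b undefined. 3b->0: ok.
All examples now run through 4 states with every (state, symbol) defined. Accept strings end in {0,2,3}, Reject strings end in {1}; accept={0,2,3}.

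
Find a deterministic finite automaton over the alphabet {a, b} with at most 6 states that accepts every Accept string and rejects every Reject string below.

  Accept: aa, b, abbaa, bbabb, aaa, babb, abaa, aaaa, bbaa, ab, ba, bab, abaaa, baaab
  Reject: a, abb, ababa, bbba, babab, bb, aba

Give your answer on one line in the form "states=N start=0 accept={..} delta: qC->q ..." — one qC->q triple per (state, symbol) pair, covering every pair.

Grow the machine one transition at a time. Run the examples from 0; the earliest place one falls off (shortest prefix, ties alphabetical) gets sent to the lowest-numbered state that keeps every Accept/Reject pair distinguishable — a pair clashes when both reach the same state with identical unread suffix — and to a fresh state only if none does.
a: 0a undefined. 0a->0: no, aa/a meet in 0. Open state 1: 0a->1.
b: 0b undefined. 0b->0: no, b/bb meet in 0. 0b->1: no, b/a meet in 1. Open state 2: 0b->2.
aa: 1a undefined. 1a->0: no, aaa/a meet in 1. 1a->1: no, aa/a meet in 1. 1a->2: ok.
ab: 1b undefined. 1b->0: no, aa/abb meet in 2. 1b->1: no, aa/aba meet in 2. 1b->2: no, aaa/aba meet in 2 with "a" left. Open state 3: 1b->3.
ba: 2a undefined. 2a->0: no, aa/babab meet in 2. 2a->1: no, aaa/a meet in 1. 2a->2: no, bab/bb meet in 2 with "b" left. 2a->3: no, aaaa/aba meet in 3 with "a" left. Open state 4: 2a->4.
bb: 2b undefined. 2b->0: no, bbabb/abb meet in 3 with "b" left. 2b->1: ok.
aba: 3a undefined. 3a->0: no, aaa/ababa meet in 4. 3a->1: ok.
abb: 3b undefined. 3b->0: ok.
baa: 4a undefined. 4a->0: no, aaaa/abb meet in 0. 4a->1: no, aaaa/a meet in 1. 4a->2: ok.
bab: 4b undefined. 4b->0: no, bbabb/babab meet in 3. 4b->1: no, bab/a meet in 1. 4b->2: no, aa/babab meet in 2. 4b->3: no, bbabb/babab meet in 3. 4b->4: ok.
All examples now run through 5 states with every (state, symbol) defined. Accept strings end in {2,3,4}, Reject strings end in {0,1}; accept={2,3,4}.

states=5 start=0 accept={2,3,4} delta: 0a->1 0b->2 1a->2 1b->3 2a->4 2b->1 3a->1 3b->0 4a->2 4b->4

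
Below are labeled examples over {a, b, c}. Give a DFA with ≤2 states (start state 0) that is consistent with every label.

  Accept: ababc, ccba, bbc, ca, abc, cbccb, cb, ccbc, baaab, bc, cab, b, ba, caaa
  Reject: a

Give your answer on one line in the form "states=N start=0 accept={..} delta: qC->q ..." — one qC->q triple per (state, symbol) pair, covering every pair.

states=2 start=0 accept={1} delta: 0a->0 0b->1 0c->1 1a->1 1b->1 1c->1

Fold the examples into a partial DFA from state 0: repeatedly fix the first undefined (state, symbol) met by the shortest-then-alphabetical prefix, trying targets in increasing order and rejecting any under which an Accept and a Reject string meet in one state with the same remainder; add a state when all current targets are rejected. Accepting states are where Accept strings end.
a: 0a undefined. 0a->0: ok.
b: 0b undefined. 0b->0: no, baaab/a meet in 0. Open state 1: 0b->1.
c: 0c undefined. 0c->0: no, ca/a meet in 0. 0c->1: ok.
ba: 1a undefined. 1a->0: no, ca/a meet in 0. 1a->1: ok.
bb: 1b undefined. 1b->0: no, cb/a meet in 0. 1b->1: ok.
bc: 1c undefined. 1c->0: no, ababc/a meet in 0. 1c->1: ok.
All examples now run through 2 states with every (state, symbol) defined. Accept strings end in {1}, Reject strings end in {0}; accept={1}.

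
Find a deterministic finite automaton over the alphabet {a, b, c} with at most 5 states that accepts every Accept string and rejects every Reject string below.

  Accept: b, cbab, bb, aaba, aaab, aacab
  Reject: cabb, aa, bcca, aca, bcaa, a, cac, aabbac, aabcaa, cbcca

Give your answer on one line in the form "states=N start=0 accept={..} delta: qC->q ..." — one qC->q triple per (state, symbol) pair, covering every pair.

states=4 start=0 accept={1,3} delta: 0a->0 0b->1 0c->2 1a->1 1b->1 1c->0 2a->2 2b->3 2c->0 3a->0 3b->0 3c->0

State merging on the prefix tree: take the shortest (then alphabetical) example prefix whose next move is undefined and point that move at state 0, else 1, else 2, ...; a target is out if some Accept/Reject pair would then sit in one state with the same input left (inseparable). If every existing state is out, open a new one.
a: 0a undefined. 0a->0: ok.
b: 0b undefined. 0b->0: no, b/aa meet in 0. Open state 1: 0b->1.
c: 0c undefined. 0c->0: no, bb/cabb meet in 1 with "b" left. 0c->1: no, aaba/aca meet in 1 with "a" left. Open state 2: 0c->2.
bb: 1b undefined. 1b->0: no, bb/aa meet in 0. 1b->1: ok.
bc: 1c undefined. 1c->0: ok.
ca: 2a undefined. 2a->0: no, b/cabb meet in 1. 2a->1: no, b/cabb meet in 1. 2a->2: ok.
cb: 2b undefined. 2b->0: no, b/cabb meet in 1. 2b->1: no, b/cabb meet in 1. 2b->2: no, cbab/cabb meet in 2. Open state 3: 2b->3.
cac: 2c undefined. 2c->0: ok.
cba: 3a undefined. 3a->0: ok.
cbc: 3c undefined. 3c->0: ok.
aaba: 1a undefined. 1a->0: no, aaba/aa meet in 0. 1a->1: ok.
cabb: 3b undefined. 3b->0: ok.
All examples now run through 4 states with every (state, symbol) defined. Accept strings end in {1,3}, Reject strings end in {0,2}; accept={1,3}.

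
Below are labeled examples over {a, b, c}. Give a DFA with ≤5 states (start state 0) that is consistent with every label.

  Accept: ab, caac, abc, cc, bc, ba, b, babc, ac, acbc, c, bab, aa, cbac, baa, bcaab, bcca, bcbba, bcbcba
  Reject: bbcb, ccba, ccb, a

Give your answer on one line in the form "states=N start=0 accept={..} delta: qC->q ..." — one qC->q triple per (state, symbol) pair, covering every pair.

Grow the machine one transition at a time. Run the examples from 0; the earliest place one falls off (shortest prefix, ties alphabetical) gets sent to the lowest-numbered state that keeps every Accept/Reject pair distinguishable — a pair clashes when both reach the same state with identical unread suffix — and to a fresh state only if none does.
a: 0a undefined. 0a->0: no, aa/a meet in 0. Open state 1: 0a->1.
b: 0b undefined. 0b->0: no, ba/a meet in 1. 0b->1: no, b/a meet in 1. Open state 2: 0b->2.
c: 0c undefined. 0c->0: no, ba/ccba meet in 2 with "a" left. 0c->1: no, c/a meet in 1. 0c->2: ok.
aa: 1a undefined. 1a->0: ok.
ab: 1b undefined. 1b->0: ok.
ac: 1c undefined. 1c->0: ok.
ba: 2a undefined. 2a->0: no, baa/a meet in 1. 2a->1: no, ba/a meet in 1. 2a->2: ok.
bb: 2b undefined. 2b->0: no, ab/bbcb meet in 0. 2b->1: no, abc/bbcb meet in 2. 2b->2: ok.
bc: 2c undefined. 2c->0: no, abc/bbcb meet in 2. 2c->1: no, ab/bbcb meet in 0. 2c->2: no, caac/bbcb meet in 2. Open state 3: 2c->3.
bca: 3a undefined. 3a->0: ok.
bcb: 3b undefined. 3b->0: no, ab/bbcb meet in 0. 3b->1: no, ab/ccba meet in 0. 3b->2: no, abc/bbcb meet in 2. 3b->3: no, ab/ccba meet in 0. Open state 4: 3b->4.
bcc: 3c undefined. 3c->0: no, bcca/a meet in 1. 3c->1: ok.
bcbb: 4b undefined. 4b->0: no, bcbba/a meet in 1. 4b->1: ok.
bcbc: 4c undefined. 4c->0: ok.
ccba: 4a undefined. 4a->0: no, ab/ccba meet in 0. 4a->1: ok.
All examples now run through 5 states with every (state, symbol) defined. Accept strings end in {0,2,3}, Reject strings end in {1,4}; accept={0,2,3}.

states=5 start=0 accept={0,2,3} delta: 0a->1 0b->2 0c->2 1a->0 1b->0 1c->0 2a->2 2b->2 2c->3 3a->0 3b->4 3c->1 4a->1 4b->1 4c->0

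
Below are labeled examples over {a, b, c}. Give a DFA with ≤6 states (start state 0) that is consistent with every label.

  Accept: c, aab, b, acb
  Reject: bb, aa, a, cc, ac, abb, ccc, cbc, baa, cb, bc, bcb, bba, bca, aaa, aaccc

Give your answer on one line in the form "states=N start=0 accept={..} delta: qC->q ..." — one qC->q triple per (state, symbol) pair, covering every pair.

states=3 start=0 accept={2} delta: 0a->1 0b->2 0c->2 1a->0 1b->1 1c->0 2a->0 2b->1 2c->1

State merging on the prefix tree: take the shortest (then alphabetical) example prefix whose next move is undefined and point that move at state 0, else 1, else 2, ...; a target is out if some Accept/Reject pair would then sit in one state with the same input left (inseparable). If every existing state is out, open a new one.
a: 0a undefined. 0a->0: no, c/ac meet in 0 with "c" left. Open state 1: 0a->1.
b: 0b undefined. 0b->0: no, c/bc meet in 0 with "c" left. 0b->1: no, b/a meet in 1. Open state 2: 0b->2.
c: 0c undefined. 0c->0: no, c/cc meet in 0. 0c->1: no, c/a meet in 1. 0c->2: ok.
aa: 1a undefined. 1a->0: ok.
ab: 1b undefined. 1b->0: no, c/abb meet in 2. 1b->1: ok.
ac: 1c undefined. 1c->0: ok.
ba: 2a undefined. 2a->0: ok.
bb: 2b undefined. 2b->0: no, c/cbc meet in 2. 2b->1: ok.
bc: 2c undefined. 2c->0: no, c/ccc meet in 2. 2c->1: ok.
All examples now run through 3 states with every (state, symbol) defined. Accept strings end in {2}, Reject strings end in {0,1}; accept={2}.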